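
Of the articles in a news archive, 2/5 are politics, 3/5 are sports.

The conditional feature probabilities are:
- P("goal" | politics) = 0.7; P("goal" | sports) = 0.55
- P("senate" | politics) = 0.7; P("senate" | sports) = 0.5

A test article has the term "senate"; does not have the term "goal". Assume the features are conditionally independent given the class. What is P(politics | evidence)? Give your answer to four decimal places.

politics: 0.4 × (1−0.7) × 0.7 = 0.084
sports: 0.6 × (1−0.55) × 0.5 = 0.135
P(politics | x) = 0.084 / 0.219 ≈ 0.3836

0.3836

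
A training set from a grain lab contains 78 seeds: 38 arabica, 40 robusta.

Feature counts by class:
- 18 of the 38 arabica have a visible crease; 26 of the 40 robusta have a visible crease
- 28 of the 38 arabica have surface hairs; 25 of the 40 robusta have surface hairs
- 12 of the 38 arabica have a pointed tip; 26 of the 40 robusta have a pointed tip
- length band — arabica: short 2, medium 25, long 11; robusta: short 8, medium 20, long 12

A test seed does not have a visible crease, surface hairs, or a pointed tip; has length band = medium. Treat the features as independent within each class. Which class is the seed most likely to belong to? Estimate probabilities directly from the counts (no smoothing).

arabica

arabica: (38/78) × (20/38) × (10/38) × (26/38) × (25/38) ≈ 0.0303737
robusta: (40/78) × (14/40) × (15/40) × (14/40) × (20/40) ≈ 0.0117788
Highest score → arabica.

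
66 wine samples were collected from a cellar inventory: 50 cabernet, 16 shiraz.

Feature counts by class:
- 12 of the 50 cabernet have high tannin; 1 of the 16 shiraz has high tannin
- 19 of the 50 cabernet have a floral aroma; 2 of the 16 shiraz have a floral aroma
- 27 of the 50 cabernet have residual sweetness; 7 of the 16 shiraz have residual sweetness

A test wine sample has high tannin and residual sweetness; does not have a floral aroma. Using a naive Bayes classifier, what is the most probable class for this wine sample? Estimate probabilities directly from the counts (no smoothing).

cabernet

cabernet: (50/66) × (12/50) × (31/50) × (27/50) ≈ 0.0608727
shiraz: (16/66) × (1/16) × (14/16) × (7/16) ≈ 0.00580019
Highest score → cabernet.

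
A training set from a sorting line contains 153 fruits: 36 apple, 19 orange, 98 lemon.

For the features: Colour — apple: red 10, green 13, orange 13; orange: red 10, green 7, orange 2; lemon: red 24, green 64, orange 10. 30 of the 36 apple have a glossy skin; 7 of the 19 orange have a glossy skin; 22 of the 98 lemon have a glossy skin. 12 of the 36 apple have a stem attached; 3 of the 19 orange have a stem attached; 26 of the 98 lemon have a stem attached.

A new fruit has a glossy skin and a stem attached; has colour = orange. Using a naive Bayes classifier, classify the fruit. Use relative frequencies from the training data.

apple: (36/153) × (13/36) × (30/36) × (12/36) ≈ 0.023602
orange: (19/153) × (2/19) × (7/19) × (3/19) ≈ 0.000760415
lemon: (98/153) × (10/98) × (22/98) × (26/98) ≈ 0.00389271
Highest score → apple.

apple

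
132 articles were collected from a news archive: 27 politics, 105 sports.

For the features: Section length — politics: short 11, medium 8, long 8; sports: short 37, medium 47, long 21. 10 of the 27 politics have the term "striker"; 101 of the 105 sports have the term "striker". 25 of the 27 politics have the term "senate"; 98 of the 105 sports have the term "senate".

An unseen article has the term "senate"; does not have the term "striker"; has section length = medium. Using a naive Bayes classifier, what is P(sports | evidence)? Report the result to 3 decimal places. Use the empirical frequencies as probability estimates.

politics: (27/132) × (8/27) × (17/27) × (25/27) ≈ 0.0353328
sports: (105/132) × (47/105) × (4/105) × (98/105) ≈ 0.0126599
P(sports | x) = 0.0126599 / 0.0479927 ≈ 0.264

0.264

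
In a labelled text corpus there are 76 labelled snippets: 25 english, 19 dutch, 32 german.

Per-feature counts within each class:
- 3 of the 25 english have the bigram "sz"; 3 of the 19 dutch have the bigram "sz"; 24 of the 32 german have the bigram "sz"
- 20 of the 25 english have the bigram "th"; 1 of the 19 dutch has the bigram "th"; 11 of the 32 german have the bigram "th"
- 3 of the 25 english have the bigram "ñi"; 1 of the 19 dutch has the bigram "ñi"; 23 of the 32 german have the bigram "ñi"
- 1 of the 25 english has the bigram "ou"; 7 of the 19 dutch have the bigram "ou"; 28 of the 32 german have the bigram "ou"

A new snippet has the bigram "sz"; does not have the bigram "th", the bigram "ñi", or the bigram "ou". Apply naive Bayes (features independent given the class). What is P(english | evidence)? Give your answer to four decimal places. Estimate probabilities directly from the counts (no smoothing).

0.1836

english: (25/76) × (3/25) × (5/25) × (22/25) × (24/25) ≈ 0.00666947
dutch: (19/76) × (3/19) × (18/19) × (18/19) × (12/19) ≈ 0.0223755
german: (32/76) × (24/32) × (21/32) × (9/32) × (4/32) ≈ 0.00728567
P(english | x) = 0.00666947 / 0.03633064 ≈ 0.1836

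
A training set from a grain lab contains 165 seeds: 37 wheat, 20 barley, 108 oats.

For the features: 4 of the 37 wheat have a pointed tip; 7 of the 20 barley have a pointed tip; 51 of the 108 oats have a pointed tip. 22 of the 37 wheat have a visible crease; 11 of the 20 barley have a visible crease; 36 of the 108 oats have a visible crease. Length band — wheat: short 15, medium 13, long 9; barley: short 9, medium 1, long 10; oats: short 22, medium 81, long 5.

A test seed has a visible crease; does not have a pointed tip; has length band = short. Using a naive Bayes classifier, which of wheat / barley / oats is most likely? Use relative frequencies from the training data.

wheat: (37/165) × (33/37) × (22/37) × (15/37) ≈ 0.0482104
barley: (20/165) × (13/20) × (11/20) × (9/20) = 0.0195
oats: (108/165) × (57/108) × (36/108) × (22/108) ≈ 0.0234568
Highest score → wheat.

wheat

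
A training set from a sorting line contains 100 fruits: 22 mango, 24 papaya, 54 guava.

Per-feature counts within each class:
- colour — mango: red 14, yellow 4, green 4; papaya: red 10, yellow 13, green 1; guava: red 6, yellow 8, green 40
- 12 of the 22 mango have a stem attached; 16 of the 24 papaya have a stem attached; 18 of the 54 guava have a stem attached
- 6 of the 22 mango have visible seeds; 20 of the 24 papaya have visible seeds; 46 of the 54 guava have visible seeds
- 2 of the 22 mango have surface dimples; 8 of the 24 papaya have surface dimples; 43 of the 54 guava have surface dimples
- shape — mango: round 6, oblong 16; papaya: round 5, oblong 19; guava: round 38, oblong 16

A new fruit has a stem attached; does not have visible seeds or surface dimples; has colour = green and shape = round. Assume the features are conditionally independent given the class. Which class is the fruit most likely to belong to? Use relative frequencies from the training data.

mango: (22/100) × (4/22) × (12/22) × (16/22) × (20/22) × (6/22) ≈ 0.00393416
papaya: (24/100) × (1/24) × (16/24) × (4/24) × (16/24) × (5/24) ≈ 0.000154321
guava: (54/100) × (40/54) × (18/54) × (8/54) × (11/54) × (38/54) ≈ 0.00283155
Highest score → mango.

mango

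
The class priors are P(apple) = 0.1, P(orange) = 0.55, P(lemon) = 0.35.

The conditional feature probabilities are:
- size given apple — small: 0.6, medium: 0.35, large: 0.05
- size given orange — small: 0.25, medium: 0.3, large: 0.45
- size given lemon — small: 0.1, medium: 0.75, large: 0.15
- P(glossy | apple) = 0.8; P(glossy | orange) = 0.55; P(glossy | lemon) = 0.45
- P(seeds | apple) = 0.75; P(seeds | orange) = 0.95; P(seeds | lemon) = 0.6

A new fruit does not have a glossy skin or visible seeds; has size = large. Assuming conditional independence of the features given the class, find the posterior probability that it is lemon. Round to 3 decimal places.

0.665

apple: 0.1 × 0.05 × (1−0.8) × (1−0.75) = 0.00025
orange: 0.55 × 0.45 × (1−0.55) × (1−0.95) = 0.00556875
lemon: 0.35 × 0.15 × (1−0.45) × (1−0.6) = 0.01155
P(lemon | x) = 0.01155 / 0.01736875 ≈ 0.665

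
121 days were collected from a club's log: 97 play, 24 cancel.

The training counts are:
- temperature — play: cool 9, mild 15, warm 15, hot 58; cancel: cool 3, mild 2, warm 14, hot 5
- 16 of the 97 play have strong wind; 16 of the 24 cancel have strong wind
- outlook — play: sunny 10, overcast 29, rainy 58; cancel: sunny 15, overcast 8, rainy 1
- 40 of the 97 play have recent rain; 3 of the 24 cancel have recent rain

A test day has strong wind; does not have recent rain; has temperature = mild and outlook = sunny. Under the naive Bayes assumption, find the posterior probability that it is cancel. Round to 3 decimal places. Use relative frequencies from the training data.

0.829

play: (97/121) × (15/97) × (16/97) × (10/97) × (57/97) ≈ 0.00123876
cancel: (24/121) × (2/24) × (16/24) × (15/24) × (21/24) ≈ 0.00602617
P(cancel | x) = 0.00602617 / 0.00726493 ≈ 0.829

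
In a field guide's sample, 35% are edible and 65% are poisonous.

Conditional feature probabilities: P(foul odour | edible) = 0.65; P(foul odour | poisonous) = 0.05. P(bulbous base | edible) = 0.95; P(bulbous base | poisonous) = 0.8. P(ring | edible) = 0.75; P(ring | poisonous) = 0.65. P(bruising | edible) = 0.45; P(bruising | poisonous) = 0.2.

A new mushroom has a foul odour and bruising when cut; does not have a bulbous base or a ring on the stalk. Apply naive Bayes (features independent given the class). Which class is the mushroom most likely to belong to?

edible: 0.35 × 0.65 × (1−0.95) × (1−0.75) × 0.45 = 0.0012796875
poisonous: 0.65 × 0.05 × (1−0.8) × (1−0.65) × 0.2 = 0.000455
Highest score → edible.

edible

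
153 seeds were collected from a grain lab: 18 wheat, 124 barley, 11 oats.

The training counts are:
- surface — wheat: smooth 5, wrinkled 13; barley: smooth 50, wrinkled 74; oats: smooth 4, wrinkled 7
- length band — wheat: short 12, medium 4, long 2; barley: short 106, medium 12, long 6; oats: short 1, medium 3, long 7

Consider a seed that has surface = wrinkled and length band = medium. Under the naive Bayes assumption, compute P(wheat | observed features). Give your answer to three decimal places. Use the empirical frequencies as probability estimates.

0.242

wheat: (18/153) × (13/18) × (4/18) ≈ 0.0188816
barley: (124/153) × (74/124) × (12/124) ≈ 0.0468058
oats: (11/153) × (7/11) × (3/11) ≈ 0.0124777
P(wheat | x) = 0.0188816 / 0.0781651 ≈ 0.242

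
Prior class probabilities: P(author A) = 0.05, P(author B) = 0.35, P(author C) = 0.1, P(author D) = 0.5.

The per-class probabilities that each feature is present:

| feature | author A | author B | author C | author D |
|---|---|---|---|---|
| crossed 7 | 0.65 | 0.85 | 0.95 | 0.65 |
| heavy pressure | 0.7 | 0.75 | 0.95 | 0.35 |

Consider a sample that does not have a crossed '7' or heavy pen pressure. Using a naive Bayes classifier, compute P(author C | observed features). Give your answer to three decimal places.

author A: 0.05 × (1−0.65) × (1−0.7) = 0.00525
author B: 0.35 × (1−0.85) × (1−0.75) = 0.013125
author C: 0.1 × (1−0.95) × (1−0.95) = 0.00025
author D: 0.5 × (1−0.65) × (1−0.35) = 0.11375
P(author C | x) = 0.00025 / 0.132375 ≈ 0.002

0.002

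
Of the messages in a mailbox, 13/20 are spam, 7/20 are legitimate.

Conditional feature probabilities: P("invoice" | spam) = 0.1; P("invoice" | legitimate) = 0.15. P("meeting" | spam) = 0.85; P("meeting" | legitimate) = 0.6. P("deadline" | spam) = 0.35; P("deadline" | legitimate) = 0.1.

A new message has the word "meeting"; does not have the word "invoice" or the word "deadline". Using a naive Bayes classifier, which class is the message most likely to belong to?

spam: 0.65 × (1−0.1) × 0.85 × (1−0.35) = 0.3232125
legitimate: 0.35 × (1−0.15) × 0.6 × (1−0.1) = 0.16065
Highest score → spam.

spam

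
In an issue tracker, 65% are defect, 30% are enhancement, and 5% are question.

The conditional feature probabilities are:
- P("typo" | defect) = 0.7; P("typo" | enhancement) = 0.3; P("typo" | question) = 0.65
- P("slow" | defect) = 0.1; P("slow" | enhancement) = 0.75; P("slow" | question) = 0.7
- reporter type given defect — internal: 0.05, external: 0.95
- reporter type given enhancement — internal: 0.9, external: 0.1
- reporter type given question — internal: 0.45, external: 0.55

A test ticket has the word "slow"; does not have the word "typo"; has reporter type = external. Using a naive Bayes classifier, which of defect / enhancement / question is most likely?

defect

defect: 0.65 × (1−0.7) × 0.1 × 0.95 = 0.018525
enhancement: 0.3 × (1−0.3) × 0.75 × 0.1 = 0.01575
question: 0.05 × (1−0.65) × 0.7 × 0.55 = 0.0067375
Highest score → defect.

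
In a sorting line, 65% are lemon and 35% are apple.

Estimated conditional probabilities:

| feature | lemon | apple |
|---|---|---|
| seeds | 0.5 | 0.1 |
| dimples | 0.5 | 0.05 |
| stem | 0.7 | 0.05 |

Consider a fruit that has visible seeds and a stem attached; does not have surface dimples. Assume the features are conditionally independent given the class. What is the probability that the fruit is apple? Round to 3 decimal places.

0.014

lemon: 0.65 × 0.5 × (1−0.5) × 0.7 = 0.11375
apple: 0.35 × 0.1 × (1−0.05) × 0.05 = 0.0016625
P(apple | x) = 0.0016625 / 0.1154125 ≈ 0.014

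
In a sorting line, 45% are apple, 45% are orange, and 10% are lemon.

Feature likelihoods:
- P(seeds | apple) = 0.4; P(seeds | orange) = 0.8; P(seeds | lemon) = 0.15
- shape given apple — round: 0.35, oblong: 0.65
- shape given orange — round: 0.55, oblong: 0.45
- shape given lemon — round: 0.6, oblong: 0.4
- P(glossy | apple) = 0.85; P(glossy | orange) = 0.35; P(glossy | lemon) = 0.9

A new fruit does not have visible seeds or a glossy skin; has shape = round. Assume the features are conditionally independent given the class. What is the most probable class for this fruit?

apple: 0.45 × (1−0.4) × 0.35 × (1−0.85) = 0.014175
orange: 0.45 × (1−0.8) × 0.55 × (1−0.35) = 0.032175
lemon: 0.1 × (1−0.15) × 0.6 × (1−0.9) = 0.0051
Highest score → orange.

orange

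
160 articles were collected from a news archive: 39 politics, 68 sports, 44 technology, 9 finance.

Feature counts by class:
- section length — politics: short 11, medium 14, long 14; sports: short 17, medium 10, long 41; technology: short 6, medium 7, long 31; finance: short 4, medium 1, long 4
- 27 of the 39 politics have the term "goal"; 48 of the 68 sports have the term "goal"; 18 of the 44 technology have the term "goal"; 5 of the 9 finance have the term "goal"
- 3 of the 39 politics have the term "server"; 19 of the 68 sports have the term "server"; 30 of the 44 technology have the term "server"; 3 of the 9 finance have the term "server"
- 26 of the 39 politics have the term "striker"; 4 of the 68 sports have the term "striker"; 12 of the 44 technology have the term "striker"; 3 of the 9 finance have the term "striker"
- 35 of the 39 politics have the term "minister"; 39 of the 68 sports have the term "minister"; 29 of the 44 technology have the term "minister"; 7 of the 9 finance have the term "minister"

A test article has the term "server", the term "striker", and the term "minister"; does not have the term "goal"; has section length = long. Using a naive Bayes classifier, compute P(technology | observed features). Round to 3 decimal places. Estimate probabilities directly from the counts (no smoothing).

0.828

politics: (39/160) × (14/39) × (12/39) × (3/39) × (26/39) × (35/39) ≈ 0.00123906
sports: (68/160) × (41/68) × (20/68) × (19/68) × (4/68) × (39/68) ≈ 0.000710455
technology: (44/160) × (31/44) × (26/44) × (30/44) × (12/44) × (29/44) ≈ 0.0140315
finance: (9/160) × (4/9) × (4/9) × (3/9) × (3/9) × (7/9) ≈ 0.000960219
P(technology | x) = 0.0140315 / 0.016941234 ≈ 0.828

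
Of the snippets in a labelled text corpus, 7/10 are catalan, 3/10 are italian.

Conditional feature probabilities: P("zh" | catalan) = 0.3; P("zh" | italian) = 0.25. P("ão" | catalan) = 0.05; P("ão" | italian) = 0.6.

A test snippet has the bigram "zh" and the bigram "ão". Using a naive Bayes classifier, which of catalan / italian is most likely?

italian

catalan: 0.7 × 0.3 × 0.05 = 0.0105
italian: 0.3 × 0.25 × 0.6 = 0.045
Highest score → italian.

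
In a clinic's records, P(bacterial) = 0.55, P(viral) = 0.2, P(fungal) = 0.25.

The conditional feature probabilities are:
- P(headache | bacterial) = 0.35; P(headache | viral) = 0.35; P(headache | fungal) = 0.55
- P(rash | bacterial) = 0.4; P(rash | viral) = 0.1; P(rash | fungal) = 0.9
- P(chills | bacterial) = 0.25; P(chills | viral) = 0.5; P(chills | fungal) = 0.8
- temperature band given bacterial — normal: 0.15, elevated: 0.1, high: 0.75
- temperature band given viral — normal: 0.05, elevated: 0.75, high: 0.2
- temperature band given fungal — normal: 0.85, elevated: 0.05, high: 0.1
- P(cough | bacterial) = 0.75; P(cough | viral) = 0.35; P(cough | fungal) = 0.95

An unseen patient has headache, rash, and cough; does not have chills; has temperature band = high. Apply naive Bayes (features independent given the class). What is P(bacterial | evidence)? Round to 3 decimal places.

bacterial: 0.55 × 0.35 × 0.4 × (1−0.25) × 0.75 × 0.75 = 0.032484375
viral: 0.2 × 0.35 × 0.1 × (1−0.5) × 0.2 × 0.35 = 0.000245
fungal: 0.25 × 0.55 × 0.9 × (1−0.8) × 0.1 × 0.95 = 0.00235125
P(bacterial | x) = 0.032484375 / 0.035080625 ≈ 0.926

0.926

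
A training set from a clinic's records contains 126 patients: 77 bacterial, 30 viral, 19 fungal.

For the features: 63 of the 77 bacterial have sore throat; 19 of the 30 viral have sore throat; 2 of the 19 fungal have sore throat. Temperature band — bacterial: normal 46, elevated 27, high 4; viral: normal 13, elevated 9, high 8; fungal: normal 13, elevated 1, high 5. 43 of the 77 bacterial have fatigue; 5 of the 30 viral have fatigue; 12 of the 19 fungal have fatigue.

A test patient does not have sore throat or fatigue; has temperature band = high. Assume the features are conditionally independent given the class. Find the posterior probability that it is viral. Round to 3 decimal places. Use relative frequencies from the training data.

bacterial: (77/126) × (14/77) × (4/77) × (34/77) ≈ 0.00254868
viral: (30/126) × (11/30) × (8/30) × (25/30) ≈ 0.0194004
fungal: (19/126) × (17/19) × (5/19) × (7/19) ≈ 0.0130809
P(viral | x) = 0.0194004 / 0.03502998 ≈ 0.554

0.554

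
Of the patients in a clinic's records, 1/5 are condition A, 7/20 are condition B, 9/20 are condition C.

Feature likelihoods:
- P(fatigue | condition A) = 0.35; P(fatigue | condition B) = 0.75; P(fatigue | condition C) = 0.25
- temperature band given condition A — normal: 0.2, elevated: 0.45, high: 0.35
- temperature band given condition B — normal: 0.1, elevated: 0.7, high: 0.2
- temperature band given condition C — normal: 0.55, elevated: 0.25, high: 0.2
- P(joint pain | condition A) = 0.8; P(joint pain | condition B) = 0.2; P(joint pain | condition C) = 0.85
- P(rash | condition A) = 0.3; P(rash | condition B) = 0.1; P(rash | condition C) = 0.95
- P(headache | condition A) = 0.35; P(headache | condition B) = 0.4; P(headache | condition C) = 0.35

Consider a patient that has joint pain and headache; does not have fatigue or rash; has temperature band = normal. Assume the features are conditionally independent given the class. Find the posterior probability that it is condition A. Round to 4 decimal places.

condition A: 0.2 × (1−0.35) × 0.2 × 0.8 × (1−0.3) × 0.35 = 0.005096
condition B: 0.35 × (1−0.75) × 0.1 × 0.2 × (1−0.1) × 0.4 = 0.00063
condition C: 0.45 × (1−0.25) × 0.55 × 0.85 × (1−0.95) × 0.35 = 0.002761171875
P(condition A | x) = 0.005096 / 0.008487171875 ≈ 0.6004

0.6004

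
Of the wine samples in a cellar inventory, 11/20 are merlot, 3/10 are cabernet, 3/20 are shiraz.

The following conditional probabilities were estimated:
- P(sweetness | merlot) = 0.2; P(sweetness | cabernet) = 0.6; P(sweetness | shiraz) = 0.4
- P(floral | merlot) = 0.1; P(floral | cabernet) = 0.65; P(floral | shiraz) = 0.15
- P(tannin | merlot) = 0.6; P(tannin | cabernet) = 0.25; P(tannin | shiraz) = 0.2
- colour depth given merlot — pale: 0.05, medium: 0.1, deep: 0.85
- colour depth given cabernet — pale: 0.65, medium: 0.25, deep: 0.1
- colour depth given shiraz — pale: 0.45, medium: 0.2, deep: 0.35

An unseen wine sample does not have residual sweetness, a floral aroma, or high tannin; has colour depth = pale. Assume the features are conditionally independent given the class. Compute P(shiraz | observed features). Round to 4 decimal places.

merlot: 0.55 × (1−0.2) × (1−0.1) × (1−0.6) × 0.05 = 0.00792
cabernet: 0.3 × (1−0.6) × (1−0.65) × (1−0.25) × 0.65 = 0.020475
shiraz: 0.15 × (1−0.4) × (1−0.15) × (1−0.2) × 0.45 = 0.02754
P(shiraz | x) = 0.02754 / 0.055935 ≈ 0.4924

0.4924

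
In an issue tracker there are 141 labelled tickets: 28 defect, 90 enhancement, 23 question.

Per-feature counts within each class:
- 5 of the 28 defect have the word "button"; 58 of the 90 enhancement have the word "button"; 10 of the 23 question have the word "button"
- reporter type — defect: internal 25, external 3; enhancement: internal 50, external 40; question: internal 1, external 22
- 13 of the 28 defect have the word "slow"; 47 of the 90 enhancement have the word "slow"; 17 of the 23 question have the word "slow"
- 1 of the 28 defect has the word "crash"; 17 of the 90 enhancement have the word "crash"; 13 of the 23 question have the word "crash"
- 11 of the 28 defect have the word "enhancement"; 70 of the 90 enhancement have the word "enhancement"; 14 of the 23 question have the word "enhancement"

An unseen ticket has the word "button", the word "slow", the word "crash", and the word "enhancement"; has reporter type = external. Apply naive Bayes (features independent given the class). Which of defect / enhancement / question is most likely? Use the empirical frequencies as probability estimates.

defect: (28/141) × (5/28) × (3/28) × (13/28) × (1/28) × (11/28) ≈ 0.00002475
enhancement: (90/141) × (58/90) × (40/90) × (47/90) × (17/90) × (70/90) ≈ 0.0140263
question: (23/141) × (10/23) × (22/23) × (17/23) × (13/23) × (14/23) ≈ 0.0172509
Highest score → question.

question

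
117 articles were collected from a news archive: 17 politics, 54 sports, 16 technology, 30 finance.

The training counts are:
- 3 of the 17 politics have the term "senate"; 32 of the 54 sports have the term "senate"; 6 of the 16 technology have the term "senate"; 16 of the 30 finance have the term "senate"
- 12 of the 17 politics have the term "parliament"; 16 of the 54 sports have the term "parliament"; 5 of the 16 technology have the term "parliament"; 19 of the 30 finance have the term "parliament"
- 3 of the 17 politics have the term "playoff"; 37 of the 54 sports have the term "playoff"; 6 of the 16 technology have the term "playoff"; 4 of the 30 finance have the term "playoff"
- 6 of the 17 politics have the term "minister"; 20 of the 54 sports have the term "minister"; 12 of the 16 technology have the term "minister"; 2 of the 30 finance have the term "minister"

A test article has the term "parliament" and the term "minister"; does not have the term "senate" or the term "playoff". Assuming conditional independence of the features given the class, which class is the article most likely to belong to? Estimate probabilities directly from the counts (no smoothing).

politics

politics: (17/117) × (14/17) × (12/17) × (14/17) × (6/17) ≈ 0.0245503
sports: (54/117) × (22/54) × (16/54) × (17/54) × (20/54) ≈ 0.00649613
technology: (16/117) × (10/16) × (5/16) × (10/16) × (12/16) ≈ 0.01252
finance: (30/117) × (14/30) × (19/30) × (26/30) × (2/30) ≈ 0.0043786
Highest score → politics.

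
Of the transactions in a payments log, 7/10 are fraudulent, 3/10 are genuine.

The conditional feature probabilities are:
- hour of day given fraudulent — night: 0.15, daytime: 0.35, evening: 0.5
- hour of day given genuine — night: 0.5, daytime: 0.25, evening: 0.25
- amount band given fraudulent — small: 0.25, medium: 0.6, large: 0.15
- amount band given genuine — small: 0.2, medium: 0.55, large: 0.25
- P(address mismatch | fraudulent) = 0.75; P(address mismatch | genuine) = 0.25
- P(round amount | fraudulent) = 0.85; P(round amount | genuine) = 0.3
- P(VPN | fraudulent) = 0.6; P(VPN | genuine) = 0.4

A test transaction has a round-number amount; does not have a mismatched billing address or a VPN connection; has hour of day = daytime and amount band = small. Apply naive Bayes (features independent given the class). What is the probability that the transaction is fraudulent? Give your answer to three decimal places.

fraudulent: 0.7 × 0.35 × 0.25 × (1−0.75) × 0.85 × (1−0.6) = 0.00520625
genuine: 0.3 × 0.25 × 0.2 × (1−0.25) × 0.3 × (1−0.4) = 0.002025
P(fraudulent | x) = 0.00520625 / 0.00723125 ≈ 0.720

0.720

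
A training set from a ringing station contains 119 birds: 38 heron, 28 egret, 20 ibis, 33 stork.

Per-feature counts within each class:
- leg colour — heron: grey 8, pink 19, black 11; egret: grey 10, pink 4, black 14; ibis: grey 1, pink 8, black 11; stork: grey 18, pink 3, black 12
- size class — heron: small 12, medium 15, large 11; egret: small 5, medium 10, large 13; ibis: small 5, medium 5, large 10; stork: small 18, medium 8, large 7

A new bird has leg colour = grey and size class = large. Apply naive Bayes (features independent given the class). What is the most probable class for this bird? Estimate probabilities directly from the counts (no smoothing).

heron: (38/119) × (8/38) × (11/38) ≈ 0.0194604
egret: (28/119) × (10/28) × (13/28) ≈ 0.0390156
ibis: (20/119) × (1/20) × (10/20) ≈ 0.00420168
stork: (33/119) × (18/33) × (7/33) ≈ 0.0320856
Highest score → egret.

egret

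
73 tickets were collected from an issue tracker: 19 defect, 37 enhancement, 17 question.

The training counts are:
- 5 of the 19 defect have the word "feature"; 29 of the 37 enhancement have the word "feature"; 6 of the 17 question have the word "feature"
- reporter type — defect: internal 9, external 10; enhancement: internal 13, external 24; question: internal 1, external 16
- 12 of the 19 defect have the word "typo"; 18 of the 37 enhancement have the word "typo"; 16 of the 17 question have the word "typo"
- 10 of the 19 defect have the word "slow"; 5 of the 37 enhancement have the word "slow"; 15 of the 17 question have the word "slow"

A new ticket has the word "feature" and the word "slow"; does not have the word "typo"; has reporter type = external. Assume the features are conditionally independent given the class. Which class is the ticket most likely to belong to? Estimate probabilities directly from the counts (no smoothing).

defect: (19/73) × (5/19) × (10/19) × (7/19) × (10/19) ≈ 0.00699012
enhancement: (37/73) × (29/37) × (24/37) × (19/37) × (5/37) ≈ 0.0178815
question: (17/73) × (6/17) × (16/17) × (1/17) × (15/17) ≈ 0.00401507
Highest score → enhancement.

enhancement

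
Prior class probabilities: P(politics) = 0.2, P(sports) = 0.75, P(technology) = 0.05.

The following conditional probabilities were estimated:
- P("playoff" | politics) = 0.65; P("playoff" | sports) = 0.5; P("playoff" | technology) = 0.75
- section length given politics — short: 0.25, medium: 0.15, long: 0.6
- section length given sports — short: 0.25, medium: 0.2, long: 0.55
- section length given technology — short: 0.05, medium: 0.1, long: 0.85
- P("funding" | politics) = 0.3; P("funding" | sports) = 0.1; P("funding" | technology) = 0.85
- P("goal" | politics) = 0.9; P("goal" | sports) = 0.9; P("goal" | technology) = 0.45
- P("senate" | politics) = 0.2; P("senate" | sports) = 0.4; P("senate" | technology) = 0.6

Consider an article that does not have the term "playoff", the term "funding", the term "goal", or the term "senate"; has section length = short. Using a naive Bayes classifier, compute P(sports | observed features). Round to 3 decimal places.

0.835

politics: 0.2 × (1−0.65) × 0.25 × (1−0.3) × (1−0.9) × (1−0.2) = 0.00098
sports: 0.75 × (1−0.5) × 0.25 × (1−0.1) × (1−0.9) × (1−0.4) = 0.0050625
technology: 0.05 × (1−0.75) × 0.05 × (1−0.85) × (1−0.45) × (1−0.6) = 0.000020625
P(sports | x) = 0.0050625 / 0.006063125 ≈ 0.835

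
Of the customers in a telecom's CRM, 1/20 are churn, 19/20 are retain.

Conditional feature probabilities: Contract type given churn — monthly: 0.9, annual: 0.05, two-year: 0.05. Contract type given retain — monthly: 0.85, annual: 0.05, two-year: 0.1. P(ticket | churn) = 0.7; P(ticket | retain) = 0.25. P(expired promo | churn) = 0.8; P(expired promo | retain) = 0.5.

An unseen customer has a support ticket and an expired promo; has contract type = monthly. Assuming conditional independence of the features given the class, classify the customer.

retain

churn: 0.05 × 0.9 × 0.7 × 0.8 = 0.0252
retain: 0.95 × 0.85 × 0.25 × 0.5 = 0.1009375
Highest score → retain.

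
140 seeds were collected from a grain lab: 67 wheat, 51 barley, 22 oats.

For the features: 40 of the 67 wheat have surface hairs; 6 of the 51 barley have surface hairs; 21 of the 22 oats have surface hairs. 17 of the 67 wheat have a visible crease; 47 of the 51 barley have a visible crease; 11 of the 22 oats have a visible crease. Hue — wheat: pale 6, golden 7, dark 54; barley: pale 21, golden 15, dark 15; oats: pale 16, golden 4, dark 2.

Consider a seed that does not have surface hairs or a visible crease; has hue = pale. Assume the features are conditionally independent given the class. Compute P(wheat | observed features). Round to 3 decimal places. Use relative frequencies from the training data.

wheat: (67/140) × (27/67) × (50/67) × (6/67) ≈ 0.0128886
barley: (51/140) × (45/51) × (4/51) × (21/51) ≈ 0.0103806
oats: (22/140) × (1/22) × (11/22) × (16/22) ≈ 0.0025974
P(wheat | x) = 0.0128886 / 0.0258666 ≈ 0.498

0.498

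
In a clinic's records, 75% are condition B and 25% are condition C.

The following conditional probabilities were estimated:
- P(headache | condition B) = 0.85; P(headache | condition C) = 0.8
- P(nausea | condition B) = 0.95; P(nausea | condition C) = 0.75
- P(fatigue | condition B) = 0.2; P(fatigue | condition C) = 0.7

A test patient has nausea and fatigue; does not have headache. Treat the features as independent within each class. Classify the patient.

condition B: 0.75 × (1−0.85) × 0.95 × 0.2 = 0.021375
condition C: 0.25 × (1−0.8) × 0.75 × 0.7 = 0.02625
Highest score → condition C.

condition C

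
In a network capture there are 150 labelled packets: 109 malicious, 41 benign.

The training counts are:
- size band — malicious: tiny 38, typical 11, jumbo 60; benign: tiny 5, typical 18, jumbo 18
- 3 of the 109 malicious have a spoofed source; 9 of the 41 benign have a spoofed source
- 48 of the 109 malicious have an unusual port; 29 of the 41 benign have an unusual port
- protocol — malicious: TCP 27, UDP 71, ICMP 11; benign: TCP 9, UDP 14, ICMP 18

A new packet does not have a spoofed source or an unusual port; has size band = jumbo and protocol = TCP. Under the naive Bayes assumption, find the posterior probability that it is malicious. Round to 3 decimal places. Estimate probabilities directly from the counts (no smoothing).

0.900

malicious: (109/150) × (60/109) × (106/109) × (61/109) × (27/109) ≈ 0.0539237
benign: (41/150) × (18/41) × (32/41) × (12/41) × (9/41) ≈ 0.00601732
P(malicious | x) = 0.0539237 / 0.05994102 ≈ 0.900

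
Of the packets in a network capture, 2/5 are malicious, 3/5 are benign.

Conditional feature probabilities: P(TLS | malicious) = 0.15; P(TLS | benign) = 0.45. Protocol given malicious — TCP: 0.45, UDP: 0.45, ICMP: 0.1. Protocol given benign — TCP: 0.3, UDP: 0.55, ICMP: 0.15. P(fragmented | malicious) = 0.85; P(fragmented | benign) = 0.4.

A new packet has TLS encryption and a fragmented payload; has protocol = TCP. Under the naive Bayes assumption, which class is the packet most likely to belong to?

benign

malicious: 0.4 × 0.15 × 0.45 × 0.85 = 0.02295
benign: 0.6 × 0.45 × 0.3 × 0.4 = 0.0324
Highest score → benign.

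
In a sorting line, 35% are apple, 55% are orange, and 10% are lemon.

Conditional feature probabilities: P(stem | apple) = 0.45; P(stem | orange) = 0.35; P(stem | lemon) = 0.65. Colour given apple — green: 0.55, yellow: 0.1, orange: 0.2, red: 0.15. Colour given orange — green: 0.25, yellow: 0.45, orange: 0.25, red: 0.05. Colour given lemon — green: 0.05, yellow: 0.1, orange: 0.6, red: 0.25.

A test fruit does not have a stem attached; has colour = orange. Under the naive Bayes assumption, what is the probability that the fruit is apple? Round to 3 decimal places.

apple: 0.35 × (1−0.45) × 0.2 = 0.0385
orange: 0.55 × (1−0.35) × 0.25 = 0.089375
lemon: 0.1 × (1−0.65) × 0.6 = 0.021
P(apple | x) = 0.0385 / 0.148875 ≈ 0.259

0.259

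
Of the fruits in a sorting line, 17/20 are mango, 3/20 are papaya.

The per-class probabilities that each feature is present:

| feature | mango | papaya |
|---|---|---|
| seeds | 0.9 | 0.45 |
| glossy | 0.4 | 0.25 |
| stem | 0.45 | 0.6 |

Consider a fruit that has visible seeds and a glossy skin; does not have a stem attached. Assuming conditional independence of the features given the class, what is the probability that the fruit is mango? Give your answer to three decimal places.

0.961

mango: 0.85 × 0.9 × 0.4 × (1−0.45) = 0.1683
papaya: 0.15 × 0.45 × 0.25 × (1−0.6) = 0.00675
P(mango | x) = 0.1683 / 0.17505 ≈ 0.961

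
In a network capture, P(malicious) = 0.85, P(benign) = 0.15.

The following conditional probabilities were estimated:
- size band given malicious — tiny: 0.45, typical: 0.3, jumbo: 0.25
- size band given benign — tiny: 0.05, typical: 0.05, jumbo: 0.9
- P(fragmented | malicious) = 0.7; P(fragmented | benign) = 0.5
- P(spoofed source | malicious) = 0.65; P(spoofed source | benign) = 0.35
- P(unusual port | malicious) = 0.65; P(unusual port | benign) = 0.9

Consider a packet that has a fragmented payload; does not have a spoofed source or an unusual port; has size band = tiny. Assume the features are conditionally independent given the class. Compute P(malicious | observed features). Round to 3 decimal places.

malicious: 0.85 × 0.45 × 0.7 × (1−0.65) × (1−0.65) = 0.032799375
benign: 0.15 × 0.05 × 0.5 × (1−0.35) × (1−0.9) = 0.00024375
P(malicious | x) = 0.032799375 / 0.033043125 ≈ 0.993

0.993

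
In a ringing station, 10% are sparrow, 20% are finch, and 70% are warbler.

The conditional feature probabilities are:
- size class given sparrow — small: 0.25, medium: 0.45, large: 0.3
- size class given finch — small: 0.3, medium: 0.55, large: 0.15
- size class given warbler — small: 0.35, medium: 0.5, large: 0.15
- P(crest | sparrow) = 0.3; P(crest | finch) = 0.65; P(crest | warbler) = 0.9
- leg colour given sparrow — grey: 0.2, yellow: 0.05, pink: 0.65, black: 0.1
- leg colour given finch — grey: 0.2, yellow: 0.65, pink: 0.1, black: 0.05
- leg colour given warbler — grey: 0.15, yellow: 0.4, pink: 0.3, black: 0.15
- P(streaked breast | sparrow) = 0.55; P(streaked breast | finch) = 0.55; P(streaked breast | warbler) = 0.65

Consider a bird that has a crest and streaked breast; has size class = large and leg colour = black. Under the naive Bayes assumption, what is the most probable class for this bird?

warbler

sparrow: 0.1 × 0.3 × 0.3 × 0.1 × 0.55 = 0.000495
finch: 0.2 × 0.15 × 0.65 × 0.05 × 0.55 = 0.00053625
warbler: 0.7 × 0.15 × 0.9 × 0.15 × 0.65 = 0.00921375
Highest score → warbler.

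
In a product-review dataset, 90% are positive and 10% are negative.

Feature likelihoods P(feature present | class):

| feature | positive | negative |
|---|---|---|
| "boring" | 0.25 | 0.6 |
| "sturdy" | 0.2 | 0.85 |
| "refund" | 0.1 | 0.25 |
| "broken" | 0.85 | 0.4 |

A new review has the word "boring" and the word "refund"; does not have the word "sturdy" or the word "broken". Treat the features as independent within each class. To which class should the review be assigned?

positive

positive: 0.9 × 0.25 × (1−0.2) × 0.1 × (1−0.85) = 0.0027
negative: 0.1 × 0.6 × (1−0.85) × 0.25 × (1−0.4) = 0.00135
Highest score → positive.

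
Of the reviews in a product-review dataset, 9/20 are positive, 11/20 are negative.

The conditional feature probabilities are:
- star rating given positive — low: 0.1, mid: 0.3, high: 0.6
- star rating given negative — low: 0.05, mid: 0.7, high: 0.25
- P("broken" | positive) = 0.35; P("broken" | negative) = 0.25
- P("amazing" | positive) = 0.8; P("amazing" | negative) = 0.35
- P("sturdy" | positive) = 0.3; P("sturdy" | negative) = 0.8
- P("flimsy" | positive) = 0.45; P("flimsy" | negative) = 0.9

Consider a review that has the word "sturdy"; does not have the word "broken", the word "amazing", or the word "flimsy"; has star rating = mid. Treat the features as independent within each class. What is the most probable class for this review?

negative

positive: 0.45 × 0.3 × (1−0.35) × (1−0.8) × 0.3 × (1−0.45) = 0.00289575
negative: 0.55 × 0.7 × (1−0.25) × (1−0.35) × 0.8 × (1−0.9) = 0.015015
Highest score → negative.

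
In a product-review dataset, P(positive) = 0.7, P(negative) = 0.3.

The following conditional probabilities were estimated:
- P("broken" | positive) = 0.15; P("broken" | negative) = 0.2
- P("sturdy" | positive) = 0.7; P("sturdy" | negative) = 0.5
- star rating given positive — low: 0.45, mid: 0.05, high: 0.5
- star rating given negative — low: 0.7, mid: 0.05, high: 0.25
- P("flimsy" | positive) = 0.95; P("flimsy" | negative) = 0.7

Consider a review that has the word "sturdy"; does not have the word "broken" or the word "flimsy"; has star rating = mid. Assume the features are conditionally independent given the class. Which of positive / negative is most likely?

positive: 0.7 × (1−0.15) × 0.7 × 0.05 × (1−0.95) = 0.00104125
negative: 0.3 × (1−0.2) × 0.5 × 0.05 × (1−0.7) = 0.0018
Highest score → negative.

negative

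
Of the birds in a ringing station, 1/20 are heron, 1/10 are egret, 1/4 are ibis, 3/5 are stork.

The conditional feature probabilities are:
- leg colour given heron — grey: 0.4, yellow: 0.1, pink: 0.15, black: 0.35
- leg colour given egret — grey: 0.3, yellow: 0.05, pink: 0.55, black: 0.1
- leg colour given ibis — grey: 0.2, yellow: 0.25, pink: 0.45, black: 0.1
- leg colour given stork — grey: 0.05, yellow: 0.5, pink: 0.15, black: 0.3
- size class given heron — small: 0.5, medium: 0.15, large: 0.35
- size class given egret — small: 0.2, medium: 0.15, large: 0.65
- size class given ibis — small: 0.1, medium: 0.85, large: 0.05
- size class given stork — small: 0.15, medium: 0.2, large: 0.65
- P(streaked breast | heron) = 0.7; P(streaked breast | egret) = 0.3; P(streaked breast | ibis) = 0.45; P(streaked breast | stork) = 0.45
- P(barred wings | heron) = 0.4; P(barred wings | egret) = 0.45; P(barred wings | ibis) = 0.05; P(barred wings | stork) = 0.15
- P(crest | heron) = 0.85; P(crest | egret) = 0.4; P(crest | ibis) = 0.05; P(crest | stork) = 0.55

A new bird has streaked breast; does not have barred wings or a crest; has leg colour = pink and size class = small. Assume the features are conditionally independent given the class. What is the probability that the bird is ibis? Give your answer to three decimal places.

0.556

heron: 0.05 × 0.15 × 0.5 × 0.7 × (1−0.4) × (1−0.85) = 0.00023625
egret: 0.1 × 0.55 × 0.2 × 0.3 × (1−0.45) × (1−0.4) = 0.001089
ibis: 0.25 × 0.45 × 0.1 × 0.45 × (1−0.05) × (1−0.05) = 0.00456890625
stork: 0.6 × 0.15 × 0.15 × 0.45 × (1−0.15) × (1−0.55) = 0.0023236875
P(ibis | x) = 0.00456890625 / 0.00821784375 ≈ 0.556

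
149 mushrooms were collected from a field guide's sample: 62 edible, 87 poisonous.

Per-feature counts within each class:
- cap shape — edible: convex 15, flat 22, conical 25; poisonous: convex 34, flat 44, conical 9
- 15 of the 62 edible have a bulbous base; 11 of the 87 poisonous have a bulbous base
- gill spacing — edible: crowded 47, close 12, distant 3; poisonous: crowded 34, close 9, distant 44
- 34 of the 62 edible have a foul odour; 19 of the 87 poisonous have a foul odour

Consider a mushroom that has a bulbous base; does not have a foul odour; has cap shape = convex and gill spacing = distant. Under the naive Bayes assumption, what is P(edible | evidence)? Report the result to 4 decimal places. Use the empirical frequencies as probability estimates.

edible: (62/149) × (15/62) × (15/62) × (3/62) × (28/62) ≈ 0.000532231
poisonous: (87/149) × (34/87) × (11/87) × (44/87) × (68/87) ≈ 0.0114048
P(edible | x) = 0.000532231 / 0.011937031 ≈ 0.0446

0.0446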